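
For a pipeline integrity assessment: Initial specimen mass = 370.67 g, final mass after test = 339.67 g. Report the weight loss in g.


Weight loss = initial − final
WL = 370.67 − 339.67 = 31.0 g

31.0 g


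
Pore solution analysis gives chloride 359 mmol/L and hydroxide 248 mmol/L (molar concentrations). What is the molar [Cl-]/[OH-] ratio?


Threshold parameter = [Cl-] / [OH-] (molar basis; both in mmol/L, so units cancel)
Ratio = 359 / 248 = 1.45

1.45


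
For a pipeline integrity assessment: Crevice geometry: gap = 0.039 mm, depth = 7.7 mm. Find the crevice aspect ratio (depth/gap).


Aspect ratio = depth / gap
Ratio = 7.7 / 0.039 = 197.4

197.4


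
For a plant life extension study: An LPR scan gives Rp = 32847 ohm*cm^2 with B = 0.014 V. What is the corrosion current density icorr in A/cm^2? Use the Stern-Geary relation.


Apply the Stern-Geary relation: icorr = B / Rp
icorr = 0.014 / 32847 = 4.262×10^-7 A/cm^2

4.262×10^-7 A/cm^2


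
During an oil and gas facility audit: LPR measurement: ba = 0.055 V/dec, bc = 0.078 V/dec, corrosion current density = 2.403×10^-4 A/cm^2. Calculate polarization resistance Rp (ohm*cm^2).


Apply the Stern-Geary equation: Rp = ba*bc / (2.303*icorr*(ba+bc))
ba*bc = 0.055*0.078 = 0.00429
ba+bc = 0.133; 2.303*icorr*(ba+bc) = 2.303*2.403×10^-4*0.133 = 7.360365×10^-5
Rp = 0.00429 / 7.360365×10^-5 = 58.3 ohm*cm^2

58.3 ohm*cm^2


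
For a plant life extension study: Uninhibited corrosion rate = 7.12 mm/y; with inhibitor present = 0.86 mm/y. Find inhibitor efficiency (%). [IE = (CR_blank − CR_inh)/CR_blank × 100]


Apply the inhibitor-efficiency definition: IE = (CR_blank − CR_inh)/CR_blank × 100
IE = (7.12 − 0.86) / 7.12 × 100
IE = 6.26 / 7.12 × 100 = 87.9 %

87.9 %


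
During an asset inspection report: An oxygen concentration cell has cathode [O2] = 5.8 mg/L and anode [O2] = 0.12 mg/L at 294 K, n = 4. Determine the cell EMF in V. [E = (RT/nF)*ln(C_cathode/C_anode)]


Apply the Nernst concentration-cell relation: E = (RT/nF)*ln(C_cathode/C_anode)
RT/nF = 8.314*294/(4*96485) = 0.00633341 V
ln(5.8/0.12) = 3.87812
E = 0.00633341 * 3.87812 = 0.02456 V

0.02456 V


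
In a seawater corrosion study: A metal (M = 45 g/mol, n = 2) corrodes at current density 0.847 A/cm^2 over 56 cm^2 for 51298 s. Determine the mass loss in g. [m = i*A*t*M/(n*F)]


Apply Faraday's law: m = i*A*t*M / (n*F)
Total charge passed Q = i*A*t = 0.847*56*51298 = 2433166.736 C
m = Q*M/(n*F) = 2433166.736*45/(2*96485) = 567.407 g

567.407 g


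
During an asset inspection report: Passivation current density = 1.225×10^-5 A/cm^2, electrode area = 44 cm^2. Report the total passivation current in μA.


I = i_pass * A, then convert A → μA (×10^6)
I = 1.225×10^-5 * 44 * 10^6 = 539.0 μA

539.0 μA


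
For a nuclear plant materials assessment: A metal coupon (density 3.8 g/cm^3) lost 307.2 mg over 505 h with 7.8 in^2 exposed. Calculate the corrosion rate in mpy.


Apply the mpy weight-loss relation: CR = 534 * W / (D * A * T)
Numerator: 534 * 307.2 = 164044.8
Denominator: 3.8 * 7.8 * 505 = 14968.2
CR = 164044.8 / 14968.2 = 10.96 mpy

10.96 mpy


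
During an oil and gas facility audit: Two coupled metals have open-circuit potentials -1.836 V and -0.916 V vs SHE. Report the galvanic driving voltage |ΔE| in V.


Driving voltage is the absolute potential difference.
|ΔE| = |-1.836 − (-0.916)| = 0.92 V

0.92 V


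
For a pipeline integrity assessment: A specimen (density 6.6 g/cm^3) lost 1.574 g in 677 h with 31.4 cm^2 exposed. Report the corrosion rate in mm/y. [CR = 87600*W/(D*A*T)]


Apply the mm/y weight-loss relation: CR = 87600 * W / (D * A * T)
Numerator: 87600 * 1.574 = 137882.4
Denominator: 6.6 * 31.4 * 677 = 140301.48
CR = 137882.4 / 140301.48 = 0.9828 mm/y

0.9828 mm/y


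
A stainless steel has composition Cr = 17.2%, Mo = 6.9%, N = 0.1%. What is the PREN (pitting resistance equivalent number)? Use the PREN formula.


Apply the PREN formula: PREN = Cr + 3.3*Mo + 16*N
PREN = 17.2 + 3.3*6.9 + 16*0.1
PREN = 17.2 + 22.77 + 1.6 = 41.57

41.57


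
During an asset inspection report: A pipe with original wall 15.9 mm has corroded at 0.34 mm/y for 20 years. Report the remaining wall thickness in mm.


Remaining wall = original − CR × time
t = 15.9 − 0.34*20 = 15.9 − 6.8 = 9.1 mm

9.1 mm


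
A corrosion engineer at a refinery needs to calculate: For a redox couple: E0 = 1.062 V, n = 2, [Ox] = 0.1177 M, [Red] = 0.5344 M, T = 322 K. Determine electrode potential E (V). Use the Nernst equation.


Apply the Nernst equation: E = E0 + (RT/nF)*ln([Ox]/[Red])
Step 1: RT/nF = 8.314*322/(2*96485) = 0.01387318 V
Step 2: [Ox]/[Red] = 0.1177/0.5344 = 0.220247
Step 3: ln(0.220247) = -1.513006
Step 4: correction = 0.01387318 * -1.513006 = -0.021 V
E = 1.062 + -0.021 = 1.041 V

1.041 V


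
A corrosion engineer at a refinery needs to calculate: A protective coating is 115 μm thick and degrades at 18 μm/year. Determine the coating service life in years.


Service life = thickness / degradation rate
Life = 115 / 18 = 6.4 years

6.4 years


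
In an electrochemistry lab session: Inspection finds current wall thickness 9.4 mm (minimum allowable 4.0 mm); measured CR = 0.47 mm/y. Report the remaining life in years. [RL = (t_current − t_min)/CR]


Apply the remaining-life relation: RL = (t_current − t_min) / CR
RL = (9.4 − 4.0) / 0.47 = 5.4 / 0.47 = 11.5 years

11.5 years


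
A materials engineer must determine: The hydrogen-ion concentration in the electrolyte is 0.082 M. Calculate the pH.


pH = −log10[H+]
pH = −log10(0.082) = 1.09

1.09


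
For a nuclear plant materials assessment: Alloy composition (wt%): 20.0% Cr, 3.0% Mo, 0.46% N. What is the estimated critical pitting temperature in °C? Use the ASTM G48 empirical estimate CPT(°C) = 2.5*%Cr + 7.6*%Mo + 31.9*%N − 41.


Apply the ASTM G48 empirical CPT estimate: CPT(°C) = 2.5*%Cr + 7.6*%Mo + 31.9*%N − 41
2.5*20.0 = 50; 7.6*3.0 = 22.8; 31.9*0.46 = 14.674
CPT = 50 + 22.8 + 14.674 − 41 = 46.474 °C
Rounded to 0.1 °C: CPT ≈ 46.5 °C

46.5 °C


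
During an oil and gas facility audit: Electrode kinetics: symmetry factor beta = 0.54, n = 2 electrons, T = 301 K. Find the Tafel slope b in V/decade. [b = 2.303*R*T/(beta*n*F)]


Apply the Tafel slope relation: b = 2.303*R*T/(beta*n*F)
Numerator: 2.303 * 8.314 * 301 = 5763.29
Denominator: 0.54 * 2 * 96485 = 104203.8
b = 5763.29 / 104203.8 = 0.0553 V/decade

0.0553 V/decade


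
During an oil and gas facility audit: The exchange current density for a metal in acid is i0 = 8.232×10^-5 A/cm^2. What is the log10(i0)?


i0 = 8.232×10^-5 A/cm^2
log10(i0) = -4.084

-4.084


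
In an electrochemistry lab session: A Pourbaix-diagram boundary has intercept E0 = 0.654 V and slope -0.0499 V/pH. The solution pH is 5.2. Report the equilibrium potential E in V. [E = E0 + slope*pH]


Apply the Pourbaix line equation: E = E0 + slope*pH
E = 0.654 + (-0.0499)*5.2 = 0.654 + (-0.25948) = 0.39452 V
Rounded to 3 decimal places: E = 0.395 V

0.395 V


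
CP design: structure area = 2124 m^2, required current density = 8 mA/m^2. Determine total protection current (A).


I = area * current density, then convert mA → A (÷1000)
I = 2124 * 8 / 1000 = 16.99 A

16.99 A


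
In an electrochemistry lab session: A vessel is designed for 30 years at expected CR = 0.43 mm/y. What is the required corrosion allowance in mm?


Corrosion allowance = CR × design life
CA = 0.43 * 30 = 12.9 mm

12.9 mm


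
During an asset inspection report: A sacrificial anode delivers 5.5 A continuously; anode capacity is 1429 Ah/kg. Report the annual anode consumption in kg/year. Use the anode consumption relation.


Annual consumption = current * hours per year / capacity
Rate = 5.5 * 8760 / 1429 = 33.7 kg/year

33.7 kg/year


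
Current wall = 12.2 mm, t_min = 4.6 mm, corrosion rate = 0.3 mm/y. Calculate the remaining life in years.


Apply the remaining-life relation: RL = (t_current − t_min) / CR
RL = (12.2 − 4.6) / 0.3 = 7.6 / 0.3 = 25.3 years

25.3 years


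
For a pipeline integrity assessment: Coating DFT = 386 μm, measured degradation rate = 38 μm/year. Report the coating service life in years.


Service life = thickness / degradation rate
Life = 386 / 38 = 10.2 years

10.2 years


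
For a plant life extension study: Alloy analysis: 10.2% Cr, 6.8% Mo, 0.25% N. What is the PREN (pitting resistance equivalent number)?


Apply the PREN formula: PREN = Cr + 3.3*Mo + 16*N
PREN = 10.2 + 3.3*6.8 + 16*0.25
PREN = 10.2 + 22.44 + 4.0 = 36.64

36.64


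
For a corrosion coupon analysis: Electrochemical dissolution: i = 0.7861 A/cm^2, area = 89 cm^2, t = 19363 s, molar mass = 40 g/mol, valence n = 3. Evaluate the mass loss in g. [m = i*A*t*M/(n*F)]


Apply Faraday's law: m = i*A*t*M / (n*F)
Total charge passed Q = i*A*t = 0.7861*89*19363 = 1354691.6327 C
m = Q*M/(n*F) = 1354691.6327*40/(3*96485) = 187.20584 g

187.20584 g


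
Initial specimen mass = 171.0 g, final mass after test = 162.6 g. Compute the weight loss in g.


Weight loss = initial − final
WL = 171.0 − 162.6 = 8.4 g

8.4 g


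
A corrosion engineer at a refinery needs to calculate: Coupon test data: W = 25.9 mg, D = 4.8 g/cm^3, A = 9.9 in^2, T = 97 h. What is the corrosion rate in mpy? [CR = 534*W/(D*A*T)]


Apply the mpy weight-loss relation: CR = 534 * W / (D * A * T)
Numerator: 534 * 25.9 = 13830.6
Denominator: 4.8 * 9.9 * 97 = 4609.44
CR = 13830.6 / 4609.44 = 3.00049 mpy

3.00049 mpy


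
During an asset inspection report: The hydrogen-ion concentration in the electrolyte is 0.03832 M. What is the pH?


pH = −log10[H+]
pH = −log10(0.03832) = 1.42

1.42


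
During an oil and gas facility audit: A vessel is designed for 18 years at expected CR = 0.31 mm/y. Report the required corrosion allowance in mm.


Corrosion allowance = CR × design life
CA = 0.31 * 18 = 5.58 mm

5.58 mm


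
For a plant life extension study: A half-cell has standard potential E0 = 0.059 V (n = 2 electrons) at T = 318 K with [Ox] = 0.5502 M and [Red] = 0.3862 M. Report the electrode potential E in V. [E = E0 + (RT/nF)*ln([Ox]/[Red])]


Apply the Nernst equation: E = E0 + (RT/nF)*ln([Ox]/[Red])
Step 1: RT/nF = 8.314*318/(2*96485) = 0.01370084 V
Step 2: [Ox]/[Red] = 0.5502/0.3862 = 1.42465
Step 3: ln(1.42465) = 0.353926
Step 4: correction = 0.01370084 * 0.353926 = 0.0048 V
E = 0.059 + 0.0048 = 0.0638 V

0.0638 V


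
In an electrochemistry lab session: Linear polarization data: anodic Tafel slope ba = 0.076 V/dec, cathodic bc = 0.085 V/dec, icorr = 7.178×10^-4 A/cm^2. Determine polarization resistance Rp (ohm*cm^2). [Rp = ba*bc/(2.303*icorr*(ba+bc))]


Apply the Stern-Geary equation: Rp = ba*bc / (2.303*icorr*(ba+bc))
ba*bc = 0.076*0.085 = 0.00646
ba+bc = 0.161; 2.303*icorr*(ba+bc) = 2.303*7.178×10^-4*0.161 = 2.6614804×10^-4
Rp = 0.00646 / 2.6614804×10^-4 = 24.27 ohm*cm^2

24.27 ohm*cm^2


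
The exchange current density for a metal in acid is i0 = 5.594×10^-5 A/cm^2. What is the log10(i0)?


i0 = 5.594×10^-5 A/cm^2
log10(i0) = -4.252

-4.252


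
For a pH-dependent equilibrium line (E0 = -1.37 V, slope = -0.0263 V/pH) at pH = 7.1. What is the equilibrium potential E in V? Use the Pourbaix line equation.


Apply the Pourbaix line equation: E = E0 + slope*pH
E = -1.37 + (-0.0263)*7.1 = -1.37 + (-0.18673) = -1.55673 V
Rounded to 4 decimal places: E = -1.5567 V

-1.5567 V


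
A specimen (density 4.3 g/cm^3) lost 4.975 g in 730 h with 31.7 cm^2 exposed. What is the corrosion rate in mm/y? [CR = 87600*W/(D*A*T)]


Apply the mm/y weight-loss relation: CR = 87600 * W / (D * A * T)
Numerator: 87600 * 4.975 = 435810.0
Denominator: 4.3 * 31.7 * 730 = 99506.3
CR = 435810.0 / 99506.3 = 4.3797 mm/y

4.3797 mm/y


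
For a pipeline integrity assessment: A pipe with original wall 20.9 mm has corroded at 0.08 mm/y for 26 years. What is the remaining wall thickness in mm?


Remaining wall = original − CR × time
t = 20.9 − 0.08*26 = 20.9 − 2.08 = 18.82 mm

18.82 mm


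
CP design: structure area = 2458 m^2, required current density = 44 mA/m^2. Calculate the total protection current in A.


I = area * current density, then convert mA → A (÷1000)
I = 2458 * 44 / 1000 = 108.15 A

108.15 A


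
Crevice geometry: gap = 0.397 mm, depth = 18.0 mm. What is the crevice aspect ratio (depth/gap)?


Aspect ratio = depth / gap
Ratio = 18.0 / 0.397 = 45.3

45.3


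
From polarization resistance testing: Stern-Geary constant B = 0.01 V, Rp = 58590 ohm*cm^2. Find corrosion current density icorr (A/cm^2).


Apply the Stern-Geary relation: icorr = B / Rp
icorr = 0.01 / 58590 = 1.707×10^-7 A/cm^2

1.707×10^-7 A/cm^2


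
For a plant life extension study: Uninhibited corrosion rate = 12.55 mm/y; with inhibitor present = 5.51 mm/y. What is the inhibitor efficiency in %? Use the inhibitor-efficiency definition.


Apply the inhibitor-efficiency definition: IE = (CR_blank − CR_inh)/CR_blank × 100
IE = (12.55 − 5.51) / 12.55 × 100
IE = 7.04 / 12.55 × 100 = 56.1 %

56.1 %


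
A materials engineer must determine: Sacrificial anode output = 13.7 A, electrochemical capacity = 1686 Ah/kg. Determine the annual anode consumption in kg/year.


Annual consumption = current * hours per year / capacity
Rate = 13.7 * 8760 / 1686 = 71.2 kg/year

71.2 kg/year


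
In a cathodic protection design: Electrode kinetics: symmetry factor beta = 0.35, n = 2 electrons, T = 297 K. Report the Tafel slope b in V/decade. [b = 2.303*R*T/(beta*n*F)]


Apply the Tafel slope relation: b = 2.303*R*T/(beta*n*F)
Numerator: 2.303 * 8.314 * 297 = 5686.7
Denominator: 0.35 * 2 * 96485 = 67539.5
b = 5686.7 / 67539.5 = 0.084 V/decade

0.084 V/decade


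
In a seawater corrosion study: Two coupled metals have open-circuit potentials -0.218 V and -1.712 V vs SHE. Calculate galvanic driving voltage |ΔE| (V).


Driving voltage is the absolute potential difference.
|ΔE| = |-0.218 − (-1.712)| = 1.494 V

1.494 V


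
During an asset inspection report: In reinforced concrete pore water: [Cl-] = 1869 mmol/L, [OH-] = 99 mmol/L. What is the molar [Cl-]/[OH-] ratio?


Threshold parameter = [Cl-] / [OH-] (molar basis; both in mmol/L, so units cancel)
Ratio = 1869 / 99 = 18.88

18.88


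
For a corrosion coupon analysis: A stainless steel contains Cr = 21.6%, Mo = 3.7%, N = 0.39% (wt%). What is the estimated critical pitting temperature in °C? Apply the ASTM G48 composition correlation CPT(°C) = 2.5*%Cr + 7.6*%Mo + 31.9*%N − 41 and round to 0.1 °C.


Apply the ASTM G48 empirical CPT estimate: CPT(°C) = 2.5*%Cr + 7.6*%Mo + 31.9*%N − 41
2.5*21.6 = 54; 7.6*3.7 = 28.12; 31.9*0.39 = 12.441
CPT = 54 + 28.12 + 12.441 − 41 = 53.561 °C
Rounded to 0.1 °C: CPT ≈ 53.6 °C

53.6 °C


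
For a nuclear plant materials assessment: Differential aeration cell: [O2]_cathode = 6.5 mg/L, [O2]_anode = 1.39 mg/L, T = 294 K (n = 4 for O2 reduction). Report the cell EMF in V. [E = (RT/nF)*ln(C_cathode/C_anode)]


Apply the Nernst concentration-cell relation: E = (RT/nF)*ln(C_cathode/C_anode)
RT/nF = 8.314*294/(4*96485) = 0.00633341 V
ln(6.5/1.39) = 1.5425
E = 0.00633341 * 1.5425 = 0.00977 V

0.00977 V


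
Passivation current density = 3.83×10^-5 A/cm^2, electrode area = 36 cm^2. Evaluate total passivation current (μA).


I = i_pass * A, then convert A → μA (×10^6)
I = 3.83×10^-5 * 36 * 10^6 = 1378.8 μA

1378.8 μA


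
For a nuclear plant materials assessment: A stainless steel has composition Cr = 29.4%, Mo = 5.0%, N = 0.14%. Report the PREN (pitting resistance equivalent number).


Apply the PREN formula: PREN = Cr + 3.3*Mo + 16*N
PREN = 29.4 + 3.3*5.0 + 16*0.14
PREN = 29.4 + 16.5 + 2.24 = 48.14

48.14


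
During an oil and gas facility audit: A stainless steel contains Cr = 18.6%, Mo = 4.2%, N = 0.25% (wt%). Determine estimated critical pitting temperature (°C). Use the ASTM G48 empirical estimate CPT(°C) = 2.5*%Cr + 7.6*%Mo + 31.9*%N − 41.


Apply the ASTM G48 empirical CPT estimate: CPT(°C) = 2.5*%Cr + 7.6*%Mo + 31.9*%N − 41
2.5*18.6 = 46.5; 7.6*4.2 = 31.92; 31.9*0.25 = 7.975
CPT = 46.5 + 31.92 + 7.975 − 41 = 45.395 °C
Rounded to 0.1 °C: CPT ≈ 45.4 °C

45.4 °C


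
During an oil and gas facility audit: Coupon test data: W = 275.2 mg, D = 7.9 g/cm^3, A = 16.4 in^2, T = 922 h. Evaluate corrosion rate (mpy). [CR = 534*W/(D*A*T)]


Apply the mpy weight-loss relation: CR = 534 * W / (D * A * T)
Numerator: 534 * 275.2 = 146956.8
Denominator: 7.9 * 16.4 * 922 = 119454.32
CR = 146956.8 / 119454.32 = 1.2302 mpy

1.2302 mpy


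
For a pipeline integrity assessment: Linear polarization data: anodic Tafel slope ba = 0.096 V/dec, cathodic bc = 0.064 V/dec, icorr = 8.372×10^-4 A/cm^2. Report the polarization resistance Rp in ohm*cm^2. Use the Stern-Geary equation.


Apply the Stern-Geary equation: Rp = ba*bc / (2.303*icorr*(ba+bc))
ba*bc = 0.096*0.064 = 0.006144
ba+bc = 0.16; 2.303*icorr*(ba+bc) = 2.303*8.372×10^-4*0.16 = 3.0849146×10^-4
Rp = 0.006144 / 3.0849146×10^-4 = 19.92 ohm*cm^2

19.92 ohm*cm^2


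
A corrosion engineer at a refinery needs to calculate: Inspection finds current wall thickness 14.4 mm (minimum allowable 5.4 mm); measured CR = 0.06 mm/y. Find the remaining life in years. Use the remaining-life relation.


Apply the remaining-life relation: RL = (t_current − t_min) / CR
RL = (14.4 − 5.4) / 0.06 = 9.0 / 0.06 = 150.0 years

150.0 years


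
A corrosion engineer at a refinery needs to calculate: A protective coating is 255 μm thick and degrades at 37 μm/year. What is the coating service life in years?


Service life = thickness / degradation rate
Life = 255 / 37 = 6.9 years

6.9 years


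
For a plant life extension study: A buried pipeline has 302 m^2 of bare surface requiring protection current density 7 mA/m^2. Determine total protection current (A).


I = area * current density, then convert mA → A (÷1000)
I = 302 * 7 / 1000 = 2.11 A

2.11 A


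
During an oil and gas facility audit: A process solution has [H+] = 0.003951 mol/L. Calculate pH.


pH = −log10[H+]
pH = −log10(0.003951) = 2.4

2.4


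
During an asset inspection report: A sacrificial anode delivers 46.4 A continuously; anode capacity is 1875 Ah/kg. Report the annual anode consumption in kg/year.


Annual consumption = current * hours per year / capacity
Rate = 46.4 * 8760 / 1875 = 216.8 kg/year

216.8 kg/year


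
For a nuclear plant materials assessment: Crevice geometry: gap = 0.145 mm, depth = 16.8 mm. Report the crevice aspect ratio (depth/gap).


Aspect ratio = depth / gap
Ratio = 16.8 / 0.145 = 115.9

115.9


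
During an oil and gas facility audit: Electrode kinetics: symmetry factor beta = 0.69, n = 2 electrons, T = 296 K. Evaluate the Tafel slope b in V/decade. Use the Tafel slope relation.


Apply the Tafel slope relation: b = 2.303*R*T/(beta*n*F)
Numerator: 2.303 * 8.314 * 296 = 5667.55
Denominator: 0.69 * 2 * 96485 = 133149.3
b = 5667.55 / 133149.3 = 0.043 V/decade

0.043 V/decade


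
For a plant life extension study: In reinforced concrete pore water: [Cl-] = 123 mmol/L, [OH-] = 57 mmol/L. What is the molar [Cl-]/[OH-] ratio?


Threshold parameter = [Cl-] / [OH-] (molar basis; both in mmol/L, so units cancel)
Ratio = 123 / 57 = 2.16

2.16


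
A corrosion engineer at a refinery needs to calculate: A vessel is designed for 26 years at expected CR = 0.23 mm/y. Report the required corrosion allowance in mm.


Corrosion allowance = CR × design life
CA = 0.23 * 26 = 5.98 mm

5.98 mm


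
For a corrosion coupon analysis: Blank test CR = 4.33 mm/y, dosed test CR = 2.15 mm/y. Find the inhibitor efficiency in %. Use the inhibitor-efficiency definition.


Apply the inhibitor-efficiency definition: IE = (CR_blank − CR_inh)/CR_blank × 100
IE = (4.33 − 2.15) / 4.33 × 100
IE = 2.18 / 4.33 × 100 = 50.3 %

50.3 %


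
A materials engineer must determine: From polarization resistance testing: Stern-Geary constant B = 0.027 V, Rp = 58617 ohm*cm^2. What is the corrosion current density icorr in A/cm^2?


Apply the Stern-Geary relation: icorr = B / Rp
icorr = 0.027 / 58617 = 4.606×10^-7 A/cm^2

4.606×10^-7 A/cm^2


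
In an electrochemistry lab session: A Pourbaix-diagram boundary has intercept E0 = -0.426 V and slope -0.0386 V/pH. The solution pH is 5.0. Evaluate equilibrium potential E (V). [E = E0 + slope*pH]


Apply the Pourbaix line equation: E = E0 + slope*pH
E = -0.426 + (-0.0386)*5.0 = -0.426 + (-0.193) = -0.619 V
Rounded to 3 decimal places: E = -0.619 V

-0.619 V


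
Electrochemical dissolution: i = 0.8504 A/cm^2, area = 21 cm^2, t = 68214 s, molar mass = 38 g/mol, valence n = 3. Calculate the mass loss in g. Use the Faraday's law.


Apply Faraday's law: m = i*A*t*M / (n*F)
Total charge passed Q = i*A*t = 0.8504*21*68214 = 1218192.8976 C
m = Q*M/(n*F) = 1218192.8976*38/(3*96485) = 159.9258 g

159.9258 g


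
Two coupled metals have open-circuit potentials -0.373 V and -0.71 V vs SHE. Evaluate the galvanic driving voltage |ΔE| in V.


Driving voltage is the absolute potential difference.
|ΔE| = |-0.373 − (-0.71)| = 0.337 V

0.337 V


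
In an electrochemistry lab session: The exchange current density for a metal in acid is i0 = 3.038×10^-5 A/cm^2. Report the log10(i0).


i0 = 3.038×10^-5 A/cm^2
log10(i0) = -4.517

-4.517


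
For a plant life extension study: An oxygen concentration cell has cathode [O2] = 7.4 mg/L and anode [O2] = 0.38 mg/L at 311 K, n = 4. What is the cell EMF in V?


Apply the Nernst concentration-cell relation: E = (RT/nF)*ln(C_cathode/C_anode)
RT/nF = 8.314*311/(4*96485) = 0.00669963 V
ln(7.4/0.38) = 2.96906
E = 0.00669963 * 2.96906 = 0.01989 V

0.01989 V


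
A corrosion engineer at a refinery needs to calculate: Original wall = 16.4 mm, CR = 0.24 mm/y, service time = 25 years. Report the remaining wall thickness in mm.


Remaining wall = original − CR × time
t = 16.4 − 0.24*25 = 16.4 − 6.0 = 10.4 mm

10.4 mm


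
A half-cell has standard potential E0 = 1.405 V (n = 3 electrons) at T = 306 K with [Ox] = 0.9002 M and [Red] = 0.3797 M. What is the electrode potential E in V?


Apply the Nernst equation: E = E0 + (RT/nF)*ln([Ox]/[Red])
Step 1: RT/nF = 8.314*306/(3*96485) = 0.00878922 V
Step 2: [Ox]/[Red] = 0.9002/0.3797 = 2.370819
Step 3: ln(2.370819) = 0.863235
Step 4: correction = 0.00878922 * 0.863235 = 0.0076 V
E = 1.405 + 0.0076 = 1.4126 V

1.4126 V


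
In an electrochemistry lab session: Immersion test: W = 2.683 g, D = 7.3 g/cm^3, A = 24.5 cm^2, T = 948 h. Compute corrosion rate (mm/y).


Apply the mm/y weight-loss relation: CR = 87600 * W / (D * A * T)
Numerator: 87600 * 2.683 = 235030.8
Denominator: 7.3 * 24.5 * 948 = 169549.8
CR = 235030.8 / 169549.8 = 1.386205 mm/y

1.386205 mm/y


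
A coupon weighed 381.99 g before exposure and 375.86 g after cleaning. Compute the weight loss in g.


Weight loss = initial − final
WL = 381.99 − 375.86 = 6.13 g

6.13 g


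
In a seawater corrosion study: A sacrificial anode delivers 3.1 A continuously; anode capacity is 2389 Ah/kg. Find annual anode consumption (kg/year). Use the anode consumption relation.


Annual consumption = current * hours per year / capacity
Rate = 3.1 * 8760 / 2389 = 11.4 kg/year

11.4 kg/year


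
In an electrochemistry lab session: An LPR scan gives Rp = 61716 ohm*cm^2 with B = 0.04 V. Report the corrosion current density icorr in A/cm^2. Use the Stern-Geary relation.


Apply the Stern-Geary relation: icorr = B / Rp
icorr = 0.04 / 61716 = 6.481×10^-7 A/cm^2

6.481×10^-7 A/cm^2


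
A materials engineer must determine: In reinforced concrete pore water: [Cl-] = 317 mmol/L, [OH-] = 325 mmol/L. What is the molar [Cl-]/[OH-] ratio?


Threshold parameter = [Cl-] / [OH-] (molar basis; both in mmol/L, so units cancel)
Ratio = 317 / 325 = 0.98

0.98


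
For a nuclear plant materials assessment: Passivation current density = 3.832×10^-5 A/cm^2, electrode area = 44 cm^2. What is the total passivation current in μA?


I = i_pass * A, then convert A → μA (×10^6)
I = 3.832×10^-5 * 44 * 10^6 = 1686.08 μA

1686.08 μA


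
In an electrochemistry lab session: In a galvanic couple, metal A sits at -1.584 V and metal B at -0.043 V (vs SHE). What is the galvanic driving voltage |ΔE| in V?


Driving voltage is the absolute potential difference.
|ΔE| = |-1.584 − (-0.043)| = 1.541 V

1.541 V


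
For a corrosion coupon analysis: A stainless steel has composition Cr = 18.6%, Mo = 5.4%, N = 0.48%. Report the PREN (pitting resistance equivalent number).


Apply the PREN formula: PREN = Cr + 3.3*Mo + 16*N
PREN = 18.6 + 3.3*5.4 + 16*0.48
PREN = 18.6 + 17.82 + 7.68 = 44.1

44.1


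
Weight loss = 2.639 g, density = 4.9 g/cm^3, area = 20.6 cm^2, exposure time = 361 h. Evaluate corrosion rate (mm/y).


Apply the mm/y weight-loss relation: CR = 87600 * W / (D * A * T)
Numerator: 87600 * 2.639 = 231176.4
Denominator: 4.9 * 20.6 * 361 = 36439.34
CR = 231176.4 / 36439.34 = 6.34414 mm/y

6.34414 mm/y


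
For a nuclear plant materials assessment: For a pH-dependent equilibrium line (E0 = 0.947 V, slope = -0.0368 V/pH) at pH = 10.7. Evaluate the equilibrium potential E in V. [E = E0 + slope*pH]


Apply the Pourbaix line equation: E = E0 + slope*pH
E = 0.947 + (-0.0368)*10.7 = 0.947 + (-0.39376) = 0.55324 V
Rounded to 3 decimal places: E = 0.553 V

0.553 V


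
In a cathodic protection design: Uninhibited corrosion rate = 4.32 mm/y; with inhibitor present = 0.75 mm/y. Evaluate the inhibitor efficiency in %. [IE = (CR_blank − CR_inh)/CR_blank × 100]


Apply the inhibitor-efficiency definition: IE = (CR_blank − CR_inh)/CR_blank × 100
IE = (4.32 − 0.75) / 4.32 × 100
IE = 3.57 / 4.32 × 100 = 82.6 %

82.6 %


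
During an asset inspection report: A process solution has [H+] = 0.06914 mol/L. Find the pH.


pH = −log10[H+]
pH = −log10(0.06914) = 1.16

1.16


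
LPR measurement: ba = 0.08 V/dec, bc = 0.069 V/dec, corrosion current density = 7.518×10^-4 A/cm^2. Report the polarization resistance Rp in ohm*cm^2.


Apply the Stern-Geary equation: Rp = ba*bc / (2.303*icorr*(ba+bc))
ba*bc = 0.08*0.069 = 0.00552
ba+bc = 0.149; 2.303*icorr*(ba+bc) = 2.303*7.518×10^-4*0.149 = 2.5797791×10^-4
Rp = 0.00552 / 2.5797791×10^-4 = 21.4 ohm*cm^2

21.4 ohm*cm^2


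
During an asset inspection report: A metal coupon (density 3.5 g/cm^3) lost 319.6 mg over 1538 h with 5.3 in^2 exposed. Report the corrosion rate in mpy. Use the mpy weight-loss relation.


Apply the mpy weight-loss relation: CR = 534 * W / (D * A * T)
Numerator: 534 * 319.6 = 170666.4
Denominator: 3.5 * 5.3 * 1538 = 28529.9
CR = 170666.4 / 28529.9 = 5.982 mpy

5.982 mpy


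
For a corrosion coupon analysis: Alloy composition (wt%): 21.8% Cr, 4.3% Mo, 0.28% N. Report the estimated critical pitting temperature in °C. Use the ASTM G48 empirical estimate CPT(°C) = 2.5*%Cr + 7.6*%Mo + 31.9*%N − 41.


Apply the ASTM G48 empirical CPT estimate: CPT(°C) = 2.5*%Cr + 7.6*%Mo + 31.9*%N − 41
2.5*21.8 = 54.5; 7.6*4.3 = 32.68; 31.9*0.28 = 8.932
CPT = 54.5 + 32.68 + 8.932 − 41 = 55.112 °C
Rounded to 0.1 °C: CPT ≈ 55.1 °C

55.1 °C


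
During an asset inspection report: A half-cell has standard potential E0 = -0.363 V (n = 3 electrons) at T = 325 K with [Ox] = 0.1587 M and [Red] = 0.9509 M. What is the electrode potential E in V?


Apply the Nernst equation: E = E0 + (RT/nF)*ln([Ox]/[Red])
Step 1: RT/nF = 8.314*325/(3*96485) = 0.00933496 V
Step 2: [Ox]/[Red] = 0.1587/0.9509 = 0.166895
Step 3: ln(0.166895) = -1.79039
Step 4: correction = 0.00933496 * -1.79039 = -0.0167 V
E = -0.363 + -0.0167 = -0.3797 V

-0.3797 V


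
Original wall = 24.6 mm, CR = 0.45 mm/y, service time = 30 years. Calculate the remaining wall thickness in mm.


Remaining wall = original − CR × time
t = 24.6 − 0.45*30 = 24.6 − 13.5 = 11.1 mm

11.1 mm


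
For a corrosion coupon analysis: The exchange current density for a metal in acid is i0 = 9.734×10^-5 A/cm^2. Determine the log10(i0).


i0 = 9.734×10^-5 A/cm^2
log10(i0) = -4.012

-4.012


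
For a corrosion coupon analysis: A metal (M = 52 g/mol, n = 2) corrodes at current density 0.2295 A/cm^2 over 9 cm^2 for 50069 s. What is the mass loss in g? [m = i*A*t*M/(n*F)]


Apply Faraday's law: m = i*A*t*M / (n*F)
Total charge passed Q = i*A*t = 0.2295*9*50069 = 103417.5195 C
m = Q*M/(n*F) = 103417.5195*52/(2*96485) = 27.86812 g

27.86812 g


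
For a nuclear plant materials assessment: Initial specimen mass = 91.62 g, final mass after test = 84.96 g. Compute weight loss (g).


Weight loss = initial − final
WL = 91.62 − 84.96 = 6.66 g

6.66 g


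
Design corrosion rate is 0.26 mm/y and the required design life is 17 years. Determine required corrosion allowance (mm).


Corrosion allowance = CR × design life
CA = 0.26 * 17 = 4.42 mm

4.42 mm


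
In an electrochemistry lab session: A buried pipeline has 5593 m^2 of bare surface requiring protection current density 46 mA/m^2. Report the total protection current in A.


I = area * current density, then convert mA → A (÷1000)
I = 5593 * 46 / 1000 = 257.28 A

257.28 A


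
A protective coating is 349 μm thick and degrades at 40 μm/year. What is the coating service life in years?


Service life = thickness / degradation rate
Life = 349 / 40 = 8.7 years

8.7 years


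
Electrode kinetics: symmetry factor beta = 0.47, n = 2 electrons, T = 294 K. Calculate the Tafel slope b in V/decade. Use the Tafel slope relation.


Apply the Tafel slope relation: b = 2.303*R*T/(beta*n*F)
Numerator: 2.303 * 8.314 * 294 = 5629.26
Denominator: 0.47 * 2 * 96485 = 90695.9
b = 5629.26 / 90695.9 = 0.062 V/decade

0.062 V/decade


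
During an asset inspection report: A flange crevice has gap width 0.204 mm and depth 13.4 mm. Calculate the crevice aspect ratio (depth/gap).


Aspect ratio = depth / gap
Ratio = 13.4 / 0.204 = 65.7

65.7


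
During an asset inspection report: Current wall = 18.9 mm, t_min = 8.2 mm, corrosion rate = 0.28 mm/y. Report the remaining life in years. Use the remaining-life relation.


Apply the remaining-life relation: RL = (t_current − t_min) / CR
RL = (18.9 − 8.2) / 0.28 = 10.7 / 0.28 = 38.2 years

38.2 years


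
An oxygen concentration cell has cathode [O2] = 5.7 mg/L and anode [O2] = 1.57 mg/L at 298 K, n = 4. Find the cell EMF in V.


Apply the Nernst concentration-cell relation: E = (RT/nF)*ln(C_cathode/C_anode)
RT/nF = 8.314*298/(4*96485) = 0.00641958 V
ln(5.7/1.57) = 1.28939
E = 0.00641958 * 1.28939 = 0.00828 V

0.00828 V


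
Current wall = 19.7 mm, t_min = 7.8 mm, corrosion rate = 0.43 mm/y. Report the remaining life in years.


Apply the remaining-life relation: RL = (t_current − t_min) / CR
RL = (19.7 − 7.8) / 0.43 = 11.9 / 0.43 = 27.7 years

27.7 years


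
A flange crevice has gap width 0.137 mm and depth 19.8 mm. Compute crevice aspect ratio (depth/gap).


Aspect ratio = depth / gap
Ratio = 19.8 / 0.137 = 144.5

144.5


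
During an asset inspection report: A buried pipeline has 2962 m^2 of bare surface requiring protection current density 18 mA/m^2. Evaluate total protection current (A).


I = area * current density, then convert mA → A (÷1000)
I = 2962 * 18 / 1000 = 53.32 A

53.32 A


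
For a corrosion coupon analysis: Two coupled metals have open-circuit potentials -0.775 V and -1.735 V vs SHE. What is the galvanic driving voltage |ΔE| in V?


Driving voltage is the absolute potential difference.
|ΔE| = |-0.775 − (-1.735)| = 0.96 V

0.96 V


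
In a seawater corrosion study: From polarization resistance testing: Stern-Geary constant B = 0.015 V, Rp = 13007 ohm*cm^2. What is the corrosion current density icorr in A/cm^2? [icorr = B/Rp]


Apply the Stern-Geary relation: icorr = B / Rp
icorr = 0.015 / 13007 = 1.153×10^-6 A/cm^2

1.153×10^-6 A/cm^2


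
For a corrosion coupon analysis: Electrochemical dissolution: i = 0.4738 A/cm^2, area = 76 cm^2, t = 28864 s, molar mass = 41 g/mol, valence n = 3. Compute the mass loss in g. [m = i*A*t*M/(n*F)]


Apply Faraday's law: m = i*A*t*M / (n*F)
Total charge passed Q = i*A*t = 0.4738*76*28864 = 1039358.0032 C
m = Q*M/(n*F) = 1039358.0032*41/(3*96485) = 147.22039 g

147.22039 g


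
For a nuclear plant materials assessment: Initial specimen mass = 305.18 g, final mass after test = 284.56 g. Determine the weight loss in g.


Weight loss = initial − final
WL = 305.18 − 284.56 = 20.62 g

20.62 g


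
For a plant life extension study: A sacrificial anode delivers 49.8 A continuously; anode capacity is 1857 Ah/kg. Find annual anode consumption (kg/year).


Annual consumption = current * hours per year / capacity
Rate = 49.8 * 8760 / 1857 = 234.9 kg/year

234.9 kg/year


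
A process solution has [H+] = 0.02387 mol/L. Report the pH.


pH = −log10[H+]
pH = −log10(0.02387) = 1.62

1.62


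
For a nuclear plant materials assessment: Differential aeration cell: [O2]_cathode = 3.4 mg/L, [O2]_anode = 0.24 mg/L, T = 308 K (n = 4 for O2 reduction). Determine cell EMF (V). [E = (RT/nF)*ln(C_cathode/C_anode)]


Apply the Nernst concentration-cell relation: E = (RT/nF)*ln(C_cathode/C_anode)
RT/nF = 8.314*308/(4*96485) = 0.006635 V
ln(3.4/0.24) = 2.65089
E = 0.006635 * 2.65089 = 0.01759 V

0.01759 V


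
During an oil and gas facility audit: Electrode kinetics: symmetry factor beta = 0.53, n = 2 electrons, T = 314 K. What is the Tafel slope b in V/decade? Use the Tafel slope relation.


Apply the Tafel slope relation: b = 2.303*R*T/(beta*n*F)
Numerator: 2.303 * 8.314 * 314 = 6012.2
Denominator: 0.53 * 2 * 96485 = 102274.1
b = 6012.2 / 102274.1 = 0.0588 V/decade

0.0588 V/decade


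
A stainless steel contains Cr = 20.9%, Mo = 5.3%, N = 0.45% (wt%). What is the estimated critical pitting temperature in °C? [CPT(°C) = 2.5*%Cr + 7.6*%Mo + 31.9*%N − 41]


Apply the ASTM G48 empirical CPT estimate: CPT(°C) = 2.5*%Cr + 7.6*%Mo + 31.9*%N − 41
2.5*20.9 = 52.25; 7.6*5.3 = 40.28; 31.9*0.45 = 14.355
CPT = 52.25 + 40.28 + 14.355 − 41 = 65.885 °C
Rounded to 0.1 °C: CPT ≈ 65.9 °C

65.9 °C


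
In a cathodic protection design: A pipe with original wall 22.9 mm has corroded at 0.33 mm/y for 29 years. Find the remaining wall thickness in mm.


Remaining wall = original − CR × time
t = 22.9 − 0.33*29 = 22.9 − 9.57 = 13.33 mm

13.33 mm


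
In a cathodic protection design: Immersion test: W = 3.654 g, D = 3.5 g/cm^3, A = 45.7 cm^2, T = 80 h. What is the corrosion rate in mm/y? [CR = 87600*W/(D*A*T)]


Apply the mm/y weight-loss relation: CR = 87600 * W / (D * A * T)
Numerator: 87600 * 3.654 = 320090.4
Denominator: 3.5 * 45.7 * 80 = 12796.0
CR = 320090.4 / 12796.0 = 25.01488 mm/y

25.01488 mm/y


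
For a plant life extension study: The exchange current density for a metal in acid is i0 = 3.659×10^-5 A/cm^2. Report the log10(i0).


i0 = 3.659×10^-5 A/cm^2
log10(i0) = -4.437

-4.437


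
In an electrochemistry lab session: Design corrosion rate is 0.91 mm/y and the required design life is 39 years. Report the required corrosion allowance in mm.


Corrosion allowance = CR × design life
CA = 0.91 * 39 = 35.49 mm

35.49 mm


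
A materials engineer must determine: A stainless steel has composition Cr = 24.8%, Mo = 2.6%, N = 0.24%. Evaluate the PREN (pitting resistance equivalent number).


Apply the PREN formula: PREN = Cr + 3.3*Mo + 16*N
PREN = 24.8 + 3.3*2.6 + 16*0.24
PREN = 24.8 + 8.58 + 3.84 = 37.22

37.22


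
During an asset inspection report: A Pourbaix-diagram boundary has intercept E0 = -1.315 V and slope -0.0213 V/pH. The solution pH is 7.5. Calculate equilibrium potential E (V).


Apply the Pourbaix line equation: E = E0 + slope*pH
E = -1.315 + (-0.0213)*7.5 = -1.315 + (-0.15975) = -1.47475 V
Rounded to 3 decimal places: E = -1.475 V

-1.475 V


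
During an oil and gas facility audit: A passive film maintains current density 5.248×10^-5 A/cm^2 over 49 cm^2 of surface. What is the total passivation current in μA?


I = i_pass * A, then convert A → μA (×10^6)
I = 5.248×10^-5 * 49 * 10^6 = 2571.52 μA

2571.52 μA


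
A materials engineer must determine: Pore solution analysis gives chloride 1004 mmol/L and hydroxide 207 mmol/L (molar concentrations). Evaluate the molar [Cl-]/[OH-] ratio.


Threshold parameter = [Cl-] / [OH-] (molar basis; both in mmol/L, so units cancel)
Ratio = 1004 / 207 = 4.85

4.85


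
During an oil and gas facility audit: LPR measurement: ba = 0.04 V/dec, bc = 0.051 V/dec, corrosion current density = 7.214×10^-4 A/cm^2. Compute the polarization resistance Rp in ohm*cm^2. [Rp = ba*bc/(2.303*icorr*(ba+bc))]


Apply the Stern-Geary equation: Rp = ba*bc / (2.303*icorr*(ba+bc))
ba*bc = 0.04*0.051 = 0.00204
ba+bc = 0.091; 2.303*icorr*(ba+bc) = 2.303*7.214×10^-4*0.091 = 1.5118596×10^-4
Rp = 0.00204 / 1.5118596×10^-4 = 13.49 ohm*cm^2

13.49 ohm*cm^2


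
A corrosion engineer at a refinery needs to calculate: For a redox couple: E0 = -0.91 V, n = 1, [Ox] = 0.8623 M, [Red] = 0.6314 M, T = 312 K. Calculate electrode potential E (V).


Apply the Nernst equation: E = E0 + (RT/nF)*ln([Ox]/[Red])
Step 1: RT/nF = 8.314*312/(1*96485) = 0.02688468 V
Step 2: [Ox]/[Red] = 0.8623/0.6314 = 1.365695
Step 3: ln(1.365695) = 0.311663
Step 4: correction = 0.02688468 * 0.311663 = 0.008 V
E = -0.91 + 0.008 = -0.902 V

-0.902 V


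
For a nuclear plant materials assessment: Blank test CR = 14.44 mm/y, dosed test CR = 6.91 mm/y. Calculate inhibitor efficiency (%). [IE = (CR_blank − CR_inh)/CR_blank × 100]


Apply the inhibitor-efficiency definition: IE = (CR_blank − CR_inh)/CR_blank × 100
IE = (14.44 − 6.91) / 14.44 × 100
IE = 7.53 / 14.44 × 100 = 52.1 %

52.1 %


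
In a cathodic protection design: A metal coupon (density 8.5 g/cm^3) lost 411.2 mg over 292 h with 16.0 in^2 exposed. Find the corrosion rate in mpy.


Apply the mpy weight-loss relation: CR = 534 * W / (D * A * T)
Numerator: 534 * 411.2 = 219580.8
Denominator: 8.5 * 16.0 * 292 = 39712.0
CR = 219580.8 / 39712.0 = 5.5293 mpy

5.5293 mpy


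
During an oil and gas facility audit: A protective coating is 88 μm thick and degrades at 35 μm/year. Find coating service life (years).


Service life = thickness / degradation rate
Life = 88 / 35 = 2.5 years

2.5 years


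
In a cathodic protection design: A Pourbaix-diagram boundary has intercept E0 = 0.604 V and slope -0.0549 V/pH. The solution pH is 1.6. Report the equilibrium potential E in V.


Apply the Pourbaix line equation: E = E0 + slope*pH
E = 0.604 + (-0.0549)*1.6 = 0.604 + (-0.08784) = 0.51616 V
Rounded to 3 decimal places: E = 0.516 V

0.516 V


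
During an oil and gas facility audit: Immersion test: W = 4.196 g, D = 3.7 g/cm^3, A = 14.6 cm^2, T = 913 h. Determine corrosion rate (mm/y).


Apply the mm/y weight-loss relation: CR = 87600 * W / (D * A * T)
Numerator: 87600 * 4.196 = 367569.6
Denominator: 3.7 * 14.6 * 913 = 49320.26
CR = 367569.6 / 49320.26 = 7.4527 mm/y

7.4527 mm/y


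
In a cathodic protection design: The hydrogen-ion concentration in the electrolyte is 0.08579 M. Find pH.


pH = −log10[H+]
pH = −log10(0.08579) = 1.07

1.07


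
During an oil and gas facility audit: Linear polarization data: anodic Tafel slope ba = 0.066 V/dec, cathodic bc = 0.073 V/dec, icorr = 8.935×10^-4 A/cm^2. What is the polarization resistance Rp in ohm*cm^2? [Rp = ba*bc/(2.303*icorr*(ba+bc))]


Apply the Stern-Geary equation: Rp = ba*bc / (2.303*icorr*(ba+bc))
ba*bc = 0.066*0.073 = 0.004818
ba+bc = 0.139; 2.303*icorr*(ba+bc) = 2.303*8.935×10^-4*0.139 = 2.8602454×10^-4
Rp = 0.004818 / 2.8602454×10^-4 = 16.84 ohm*cm^2

16.84 ohm*cm^2


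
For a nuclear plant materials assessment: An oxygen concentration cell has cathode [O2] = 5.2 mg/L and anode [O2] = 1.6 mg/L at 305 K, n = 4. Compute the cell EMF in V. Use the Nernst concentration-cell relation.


Apply the Nernst concentration-cell relation: E = (RT/nF)*ln(C_cathode/C_anode)
RT/nF = 8.314*305/(4*96485) = 0.00657037 V
ln(5.2/1.6) = 1.17865
E = 0.00657037 * 1.17865 = 0.00774 V

0.00774 V
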